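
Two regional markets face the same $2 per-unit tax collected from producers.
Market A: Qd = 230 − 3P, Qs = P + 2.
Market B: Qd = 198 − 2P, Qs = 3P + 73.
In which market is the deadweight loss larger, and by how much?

Market B, by $0.9.

Market A: pre-tax P* = $57, Q* = 59; post-tax Q = 57.5; deadweight loss = $1.5.
Market B: pre-tax P* = $25, Q* = 148; post-tax Q = 145.6; deadweight loss = $2.4.
Difference: $1.5 vs $2.4 → market B is larger by $0.9.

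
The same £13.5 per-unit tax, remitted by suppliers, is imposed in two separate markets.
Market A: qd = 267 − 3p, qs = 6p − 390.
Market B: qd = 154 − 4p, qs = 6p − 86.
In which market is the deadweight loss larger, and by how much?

Market B, by £36.45.

Market A: pre-tax p* = £73, q* = 48; post-tax q = 21; deadweight loss = £182.25.
Market B: pre-tax p* = £24, q* = 58; post-tax q = 25.6; deadweight loss = £218.7.
Difference: £182.25 vs £218.7 → market B is larger by £36.45.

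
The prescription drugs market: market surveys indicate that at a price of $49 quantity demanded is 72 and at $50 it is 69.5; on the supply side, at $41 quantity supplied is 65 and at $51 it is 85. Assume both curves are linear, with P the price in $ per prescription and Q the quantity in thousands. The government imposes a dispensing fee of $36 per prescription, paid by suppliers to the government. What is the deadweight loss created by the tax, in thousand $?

Demand slope: (69.5 − 72)/(50 − 49) = -2.5, so Qd = 194.5 − 2.5P.
Supply slope: (85 − 65)/(51 − 41) = 2, so Qs = 2P − 17.
Without the tax, 194.5 − 2.5P = 2P − 17 gives 4.5P = 211.5, so P* = $47 and Q* = 77.
With the tax collected from suppliers, supply shifts: Qs = 2(P − 36) − 17.
New equilibrium: buyers pay $63, suppliers receive $27, Q = 37. (Wedge: Pb − Ps = 36.)
Quantity falls by |ΔQ| = |77 − 37| = 40.
DWL = ½ · t · |ΔQ| = ½ · 36 · 40 = $720.

Deadweight loss = $720 thousand.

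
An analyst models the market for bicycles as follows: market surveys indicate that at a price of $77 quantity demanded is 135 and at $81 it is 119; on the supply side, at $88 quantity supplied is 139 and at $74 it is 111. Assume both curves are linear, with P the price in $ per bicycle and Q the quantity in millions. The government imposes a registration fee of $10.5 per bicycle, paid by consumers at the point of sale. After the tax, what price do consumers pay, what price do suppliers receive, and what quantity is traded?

Consumers pay $83.5; suppliers receive $73; quantity = 109.

Demand slope: (119 − 135)/(81 − 77) = -4, so Qd = 443 − 4P.
Supply slope: (111 − 139)/(74 − 88) = 2, so Qs = 2P − 37.
Without the tax, 443 − 4P = 2P − 37 gives 6P = 480, so P* = $80 and Q* = 123.
With the tax collected from consumers, demand (in seller-price terms) shifts: Qd = 443 − 4(P + 10.5).
New equilibrium: consumers pay $83.5, suppliers receive $73, Q = 109. (Wedge: Pb − Ps = 10.5.)
The less price-elastic side of the market bears the larger share of a per-unit tax.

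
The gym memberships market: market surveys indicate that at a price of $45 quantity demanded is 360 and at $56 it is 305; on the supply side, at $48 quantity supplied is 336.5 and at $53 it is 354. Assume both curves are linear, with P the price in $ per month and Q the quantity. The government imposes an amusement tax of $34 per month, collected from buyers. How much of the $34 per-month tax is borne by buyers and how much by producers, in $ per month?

Demand slope: (305 − 360)/(56 − 45) = -5, so Qd = 585 − 5P.
Supply slope: (354 − 336.5)/(53 − 48) = 3.5, so Qs = 3.5P + 168.5.
Without the tax, 585 − 5P = 3.5P + 168.5 gives 8.5P = 416.5, so P* = $49 and Q* = 340.
With the tax collected from buyers, demand (in seller-price terms) shifts: Qd = 585 − 5(P + 34).
Solving gives Q = 270 with buyers paying $63 and producers receiving $29 (the $34 wedge).
Burden on buyers: $14; on producers: $20. (They sum to $34.)

Buyers bear $14 per month; producers bear $20 per month.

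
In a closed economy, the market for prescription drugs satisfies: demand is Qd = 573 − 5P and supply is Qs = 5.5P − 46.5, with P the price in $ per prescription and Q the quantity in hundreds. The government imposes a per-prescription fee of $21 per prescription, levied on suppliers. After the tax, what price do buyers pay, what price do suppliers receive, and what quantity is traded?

Before the tax: set 573 − 5P = 5.5P − 46.5 → P* = $59, Q* = 278.
With the tax collected from suppliers, supply shifts: Qs = 5.5(P − 21) − 46.5.
New equilibrium: buyers pay $70, suppliers receive $49, Q = 223. (Wedge: Pb − Ps = 21.)
The less price-elastic side of the market bears the larger share of a per-unit tax.

Buyers pay $70; suppliers receive $49; quantity = 223.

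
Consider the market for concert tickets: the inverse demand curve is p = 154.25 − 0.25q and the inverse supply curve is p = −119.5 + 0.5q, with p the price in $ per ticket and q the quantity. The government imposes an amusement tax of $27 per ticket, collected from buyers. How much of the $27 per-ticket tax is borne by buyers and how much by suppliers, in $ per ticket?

Buyers bear $9 per ticket; suppliers bear $18 per ticket.

Inverting to q(p) form: qd = 617 − 4p; qs = 2p + 239.
Without the tax, 617 − 4p = 2p + 239 gives 6p = 378, so p* = $63 and q* = 365.
With the tax collected from buyers, demand (in seller-price terms) shifts: qd = 617 − 4(p + 27).
Solving gives q = 329 with buyers paying $72 and suppliers receiving $45 (the $27 wedge).
Burden on buyers: $9; on suppliers: $18. (They sum to $27.)
The less price-elastic side of the market bears the larger share of a per-unit tax.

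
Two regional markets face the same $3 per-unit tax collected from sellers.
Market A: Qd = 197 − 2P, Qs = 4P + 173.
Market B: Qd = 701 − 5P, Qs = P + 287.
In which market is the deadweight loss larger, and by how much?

Market A: pre-tax P* = $4, Q* = 189; post-tax Q = 185; deadweight loss = $6.
Market B: pre-tax P* = $69, Q* = 356; post-tax Q = 353.5; deadweight loss = $3.75.
Difference: $6 vs $3.75 → market A is larger by $2.25.

Market A, by $2.25.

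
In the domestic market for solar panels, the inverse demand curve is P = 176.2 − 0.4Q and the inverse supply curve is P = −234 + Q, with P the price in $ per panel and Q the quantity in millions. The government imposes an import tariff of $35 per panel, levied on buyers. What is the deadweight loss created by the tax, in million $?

Inverting to Q(P) form: Qd = 440.5 − 2.5P; Qs = P + 234.
Without the tax, 440.5 − 2.5P = P + 234 gives 3.5P = 206.5, so P* = $59 and Q* = 293.
With the tax collected from buyers, demand (in seller-price terms) shifts: Qd = 440.5 − 2.5(P + 35).
Solving gives Q = 268 with buyers paying $69 and suppliers receiving $34 (the $35 wedge).
Quantity falls by |ΔQ| = |293 − 268| = 25.
DWL = ½ · t · |ΔQ| = ½ · 35 · 25 = $437.5.

Deadweight loss = $437.5 million.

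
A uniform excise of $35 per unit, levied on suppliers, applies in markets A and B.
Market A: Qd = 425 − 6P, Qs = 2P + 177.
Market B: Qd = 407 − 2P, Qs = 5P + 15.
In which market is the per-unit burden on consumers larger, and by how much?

Market A: pre-tax P* = $31, Q* = 239; post-tax Q = 186.5; per-unit burden on consumers = $8.75.
Market B: pre-tax P* = $56, Q* = 295; post-tax Q = 245; per-unit burden on consumers = $25.
Difference: $8.75 vs $25 → market B is larger by $16.25.

Market B, by $16.25.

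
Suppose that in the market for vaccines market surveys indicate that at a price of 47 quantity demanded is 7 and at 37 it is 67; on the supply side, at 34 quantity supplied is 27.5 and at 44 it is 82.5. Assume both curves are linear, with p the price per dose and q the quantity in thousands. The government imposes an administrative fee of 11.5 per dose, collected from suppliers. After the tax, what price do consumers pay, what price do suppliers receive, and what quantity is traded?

Consumers pay 44.5; suppliers receive 33; quantity = 22.

Demand slope: (67 − 7)/(37 − 47) = -6, so qd = 289 − 6p.
Supply slope: (82.5 − 27.5)/(44 − 34) = 5.5, so qs = 5.5p − 159.5.
Before the tax: set 289 − 6p = 5.5p − 159.5 → p* = 39, q* = 55.
With the tax collected from suppliers, supply shifts: qs = 5.5(p − 11.5) − 159.5.
Solving gives q = 22 with consumers paying 44.5 and suppliers receiving 33 (the 11.5 wedge).
The less price-elastic side of the market bears the larger share of a per-unit tax.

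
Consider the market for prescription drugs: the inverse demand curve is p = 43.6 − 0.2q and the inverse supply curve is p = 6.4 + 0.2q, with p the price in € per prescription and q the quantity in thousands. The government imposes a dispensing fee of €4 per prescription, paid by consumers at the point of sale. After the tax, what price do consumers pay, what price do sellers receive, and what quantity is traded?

Inverting to q(p) form: qd = 218 − 5p; qs = 5p − 32.
Before the tax: set 218 − 5p = 5p − 32 → p* = €25, q* = 93.
With the tax collected from consumers, demand (in seller-price terms) shifts: qd = 218 − 5(p + 4).
Solving gives q = 83 with consumers paying €27 and sellers receiving €23 (the €4 wedge).
The less price-elastic side of the market bears the larger share of a per-unit tax.

Consumers pay €27; sellers receive €23; quantity = 83.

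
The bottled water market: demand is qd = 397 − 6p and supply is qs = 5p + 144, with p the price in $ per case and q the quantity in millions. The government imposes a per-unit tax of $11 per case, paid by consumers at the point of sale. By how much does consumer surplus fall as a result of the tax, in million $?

Consumer surplus falls by $1220 million.

Without the tax, 397 − 6p = 5p + 144 gives 11p = 253, so p* = $23 and q* = 259.
With the tax collected from consumers, demand (in seller-price terms) shifts: qd = 397 − 6(p + 11).
Solving gives q = 229 with consumers paying $28 and producers receiving $17 (the $11 wedge).
ΔCS is the trapezoid between Q = 229 and Q = 259 of height $5: ½ · (259 + 229) · 5 = $1220.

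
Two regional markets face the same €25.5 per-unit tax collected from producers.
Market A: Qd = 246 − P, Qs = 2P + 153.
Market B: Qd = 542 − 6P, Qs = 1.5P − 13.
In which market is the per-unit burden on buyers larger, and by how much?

Market A, by €11.9.

Market A: pre-tax P* = €31, Q* = 215; post-tax Q = 198; per-unit burden on buyers = €17.
Market B: pre-tax P* = €74, Q* = 98; post-tax Q = 67.4; per-unit burden on buyers = €5.1.
Difference: €17 vs €5.1 → market A is larger by €11.9.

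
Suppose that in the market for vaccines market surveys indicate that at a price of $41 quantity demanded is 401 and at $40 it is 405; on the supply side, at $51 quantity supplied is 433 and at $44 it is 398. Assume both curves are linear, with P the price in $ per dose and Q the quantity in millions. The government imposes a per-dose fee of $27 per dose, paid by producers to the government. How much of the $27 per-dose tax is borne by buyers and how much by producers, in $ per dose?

Demand slope: (405 − 401)/(40 − 41) = -4, so Qd = 565 − 4P.
Supply slope: (398 − 433)/(44 − 51) = 5, so Qs = 5P + 178.
Without the tax, 565 − 4P = 5P + 178 gives 9P = 387, so P* = $43 and Q* = 393.
With the tax collected from producers, supply shifts: Qs = 5(P − 27) + 178.
Solving gives Q = 333 with buyers paying $58 and producers receiving $31 (the $27 wedge).
Burden on buyers: $15; on producers: $12. (They sum to $27.)

Buyers bear $15 per dose; producers bear $12 per dose.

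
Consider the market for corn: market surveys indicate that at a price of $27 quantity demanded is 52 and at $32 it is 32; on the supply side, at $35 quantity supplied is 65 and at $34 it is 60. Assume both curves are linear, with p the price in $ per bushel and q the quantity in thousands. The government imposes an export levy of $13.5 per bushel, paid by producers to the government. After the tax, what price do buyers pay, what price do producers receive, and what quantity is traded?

Buyers pay $37.5; producers receive $24; quantity = 10.

Demand slope: (32 − 52)/(32 − 27) = -4, so qd = 160 − 4p.
Supply slope: (60 − 65)/(34 − 35) = 5, so qs = 5p − 110.
Before the tax: set 160 − 4p = 5p − 110 → p* = $30, q* = 40.
With the tax collected from producers, supply shifts: qs = 5(p − 13.5) − 110.
New equilibrium: buyers pay $37.5, producers receive $24, q = 10. (Wedge: pb − ps = 13.5.)
The less price-elastic side of the market bears the larger share of a per-unit tax.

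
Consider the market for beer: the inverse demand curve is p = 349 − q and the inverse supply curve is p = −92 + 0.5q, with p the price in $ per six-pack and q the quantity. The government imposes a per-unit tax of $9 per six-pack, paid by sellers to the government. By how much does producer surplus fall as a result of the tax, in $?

Producer surplus falls by $873.

Rewrite in direct form: qd = 349 − p and qs = 2p + 184.
Before the tax: set 349 − p = 2p + 184 → p* = $55, q* = 294.
With the tax collected from sellers, supply shifts: qs = 2(p − 9) + 184.
Solving gives q = 288 with consumers paying $61 and sellers receiving $52 (the $9 wedge).
ΔPS is the trapezoid between Q = 288 and Q = 294 of height $3: ½ · (294 + 288) · 3 = $873.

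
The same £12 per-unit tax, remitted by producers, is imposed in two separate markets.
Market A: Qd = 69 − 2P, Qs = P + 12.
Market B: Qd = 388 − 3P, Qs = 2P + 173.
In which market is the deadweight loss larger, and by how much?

Market A: pre-tax P* = £19, Q* = 31; post-tax Q = 23; deadweight loss = £48.
Market B: pre-tax P* = £43, Q* = 259; post-tax Q = 244.6; deadweight loss = £86.4.
Difference: £48 vs £86.4 → market B is larger by £38.4.

Market B, by £38.4.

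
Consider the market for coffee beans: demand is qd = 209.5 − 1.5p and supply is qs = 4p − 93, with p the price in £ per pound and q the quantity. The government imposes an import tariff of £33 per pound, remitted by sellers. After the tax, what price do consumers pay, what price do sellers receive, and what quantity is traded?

Consumers pay £79; sellers receive £46; quantity = 91.

Before the tax: set 209.5 − 1.5p = 4p − 93 → p* = £55, q* = 127.
With the tax collected from sellers, supply shifts: qs = 4(p − 33) − 93.
New equilibrium: consumers pay £79, sellers receive £46, q = 91. (Wedge: pb − ps = 33.)
The less price-elastic side of the market bears the larger share of a per-unit tax.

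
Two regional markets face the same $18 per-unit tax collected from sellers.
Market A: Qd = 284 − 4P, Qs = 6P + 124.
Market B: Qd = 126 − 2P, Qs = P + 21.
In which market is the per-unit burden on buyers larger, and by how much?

Market A, by $4.8.

Market A: pre-tax P* = $16, Q* = 220; post-tax Q = 176.8; per-unit burden on buyers = $10.8.
Market B: pre-tax P* = $35, Q* = 56; post-tax Q = 44; per-unit burden on buyers = $6.
Difference: $10.8 vs $6 → market A is larger by $4.8.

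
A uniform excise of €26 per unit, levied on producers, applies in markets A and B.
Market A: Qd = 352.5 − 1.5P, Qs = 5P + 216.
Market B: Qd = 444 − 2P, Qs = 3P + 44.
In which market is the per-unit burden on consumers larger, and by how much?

Market A, by €4.4.

Market A: pre-tax P* = €21, Q* = 321; post-tax Q = 291; per-unit burden on consumers = €20.
Market B: pre-tax P* = €80, Q* = 284; post-tax Q = 252.8; per-unit burden on consumers = €15.6.
Difference: €20 vs €15.6 → market A is larger by €4.4.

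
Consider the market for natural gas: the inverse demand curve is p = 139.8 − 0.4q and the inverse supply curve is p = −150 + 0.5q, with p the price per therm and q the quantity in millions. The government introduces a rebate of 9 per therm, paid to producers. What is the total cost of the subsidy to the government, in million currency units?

Inverting to q(p) form: qd = 349.5 − 2.5p; qs = 2p + 300.
Without the subsidy, 349.5 − 2.5p = 2p + 300 gives 4.5p = 49.5, so p* = 11 and q* = 322.
With a per-unit subsidy paid to producers, each receives p + 9 per unit sold, so supply becomes qs = 2(p + 9) + 300.
Solving gives q = 332 with consumers paying 7 and producers receiving 16 (the 9 wedge).
Outlay = t · Q = 9 · 332 = 2988.

Government outlay = 2988 million.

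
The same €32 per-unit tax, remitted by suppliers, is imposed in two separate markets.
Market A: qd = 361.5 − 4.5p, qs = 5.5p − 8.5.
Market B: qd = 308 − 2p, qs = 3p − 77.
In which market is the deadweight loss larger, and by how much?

Market A: pre-tax p* = €37, q* = 195; post-tax q = 115.8; deadweight loss = €1267.2.
Market B: pre-tax p* = €77, q* = 154; post-tax q = 115.6; deadweight loss = €614.4.
Difference: €1267.2 vs €614.4 → market A is larger by €652.8.

Market A, by €652.8.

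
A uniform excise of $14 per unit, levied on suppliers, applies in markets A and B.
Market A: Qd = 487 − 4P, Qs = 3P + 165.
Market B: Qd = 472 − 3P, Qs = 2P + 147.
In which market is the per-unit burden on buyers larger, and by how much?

Market A, by $0.4.

Market A: pre-tax P* = $46, Q* = 303; post-tax Q = 279; per-unit burden on buyers = $6.
Market B: pre-tax P* = $65, Q* = 277; post-tax Q = 260.2; per-unit burden on buyers = $5.6.
Difference: $6 vs $5.6 → market A is larger by $0.4.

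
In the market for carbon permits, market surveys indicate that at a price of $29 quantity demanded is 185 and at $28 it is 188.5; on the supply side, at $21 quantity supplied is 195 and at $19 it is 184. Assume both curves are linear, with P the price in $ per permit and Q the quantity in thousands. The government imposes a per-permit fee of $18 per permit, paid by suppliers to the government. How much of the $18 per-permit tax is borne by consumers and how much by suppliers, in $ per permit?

Demand slope: (188.5 − 185)/(28 − 29) = -3.5, so Qd = 286.5 − 3.5P.
Supply slope: (184 − 195)/(19 − 21) = 5.5, so Qs = 5.5P + 79.5.
Before the tax: set 286.5 − 3.5P = 5.5P + 79.5 → P* = $23, Q* = 206.
With the tax collected from suppliers, supply shifts: Qs = 5.5(P − 18) + 79.5.
Solving gives Q = 167.5 with consumers paying $34 and suppliers receiving $16 (the $18 wedge).
Burden on consumers: $11; on suppliers: $7. (They sum to $18.)

Consumers bear $11 per permit; suppliers bear $7 per permit.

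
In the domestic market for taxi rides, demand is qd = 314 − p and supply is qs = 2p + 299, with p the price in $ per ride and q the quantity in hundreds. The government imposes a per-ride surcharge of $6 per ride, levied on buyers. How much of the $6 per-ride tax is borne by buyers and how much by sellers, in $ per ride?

Before the tax: set 314 − p = 2p + 299 → p* = $5, q* = 309.
With the tax collected from buyers, demand (in seller-price terms) shifts: qd = 314 − (p + 6).
Solving gives q = 305 with buyers paying $9 and sellers receiving $3 (the $6 wedge).
Burden on buyers: $4; on sellers: $2. (They sum to $6.)
The less price-elastic side of the market bears the larger share of a per-unit tax.

Buyers bear $4 per ride; sellers bear $2 per ride.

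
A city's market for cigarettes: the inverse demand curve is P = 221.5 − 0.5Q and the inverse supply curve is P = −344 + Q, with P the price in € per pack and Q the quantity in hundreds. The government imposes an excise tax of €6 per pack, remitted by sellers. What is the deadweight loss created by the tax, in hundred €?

Deadweight loss = €12 hundred.

Rewrite in direct form: Qd = 443 − 2P and Qs = P + 344.
Before the tax: set 443 − 2P = P + 344 → P* = €33, Q* = 377.
With the tax collected from sellers, supply shifts: Qs = (P − 6) + 344.
Solving gives Q = 373 with consumers paying €35 and sellers receiving €29 (the €6 wedge).
Quantity falls by |ΔQ| = |377 − 373| = 4.
DWL = ½ · t · |ΔQ| = ½ · 6 · 4 = €12.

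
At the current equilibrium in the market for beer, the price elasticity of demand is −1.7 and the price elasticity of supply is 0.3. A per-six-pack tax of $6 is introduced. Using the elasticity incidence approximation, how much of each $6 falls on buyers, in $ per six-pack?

Incidence ratio: buyers' share ≈ εs / (εs + |εd|) = 0.3 / (0.3 + 1.7) = 0.15.
So buyers bear ≈ 0.15 × $6 = $0.9; suppliers bear $5.1.

Buyers bear ≈ $0.9 per six-pack.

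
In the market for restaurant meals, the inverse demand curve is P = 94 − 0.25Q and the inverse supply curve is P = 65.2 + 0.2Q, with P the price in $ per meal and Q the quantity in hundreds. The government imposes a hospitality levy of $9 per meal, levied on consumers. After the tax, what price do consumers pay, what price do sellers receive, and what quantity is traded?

Consumers pay $83; sellers receive $74; quantity = 44.

Inverting to Q(P) form: Qd = 376 − 4P; Qs = 5P − 326.
Without the tax, 376 − 4P = 5P − 326 gives 9P = 702, so P* = $78 and Q* = 64.
With the tax collected from consumers, demand (in seller-price terms) shifts: Qd = 376 − 4(P + 9).
Solving gives Q = 44 with consumers paying $83 and sellers receiving $74 (the $9 wedge).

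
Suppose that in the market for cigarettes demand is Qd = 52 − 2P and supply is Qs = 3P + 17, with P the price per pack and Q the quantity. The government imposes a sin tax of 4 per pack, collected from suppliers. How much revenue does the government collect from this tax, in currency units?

Without the tax, 52 − 2P = 3P + 17 gives 5P = 35, so P* = 7 and Q* = 38.
With the tax collected from suppliers, supply shifts: Qs = 3(P − 4) + 17.
New equilibrium: consumers pay 9.4, suppliers receive 5.4, Q = 33.2. (Wedge: Pb − Ps = 4.)
Revenue = t · Q = 4 · 33.2 = 132.8.

Tax revenue = 132.8.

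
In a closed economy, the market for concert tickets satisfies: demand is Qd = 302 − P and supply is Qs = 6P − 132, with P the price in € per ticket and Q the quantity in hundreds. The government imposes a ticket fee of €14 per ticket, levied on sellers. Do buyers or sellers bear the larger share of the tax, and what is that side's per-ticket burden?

Buyers bear the larger share: €12 per ticket.

Without the tax, 302 − P = 6P − 132 gives 7P = 434, so P* = €62 and Q* = 240.
With the tax collected from sellers, supply shifts: Qs = 6(P − 14) − 132.
New equilibrium: buyers pay €74, sellers receive €60, Q = 228. (Wedge: Pb − Ps = 14.)
Per-ticket burden: buyers €12, sellers €2.
Buyers take the larger share because demand is less price-elastic here (demand slope 1 vs supply slope 6).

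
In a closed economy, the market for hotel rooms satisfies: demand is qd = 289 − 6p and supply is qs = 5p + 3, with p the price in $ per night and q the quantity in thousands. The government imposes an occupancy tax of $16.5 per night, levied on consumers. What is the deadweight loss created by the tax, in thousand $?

Before the tax: set 289 − 6p = 5p + 3 → p* = $26, q* = 133.
With the tax collected from consumers, demand (in seller-price terms) shifts: qd = 289 − 6(p + 16.5).
Solving gives q = 88 with consumers paying $33.5 and producers receiving $17 (the $16.5 wedge).
Quantity falls by |ΔQ| = |133 − 88| = 45.
DWL = ½ · t · |ΔQ| = ½ · 16.5 · 45 = $371.25.

Deadweight loss = $371.25 thousand.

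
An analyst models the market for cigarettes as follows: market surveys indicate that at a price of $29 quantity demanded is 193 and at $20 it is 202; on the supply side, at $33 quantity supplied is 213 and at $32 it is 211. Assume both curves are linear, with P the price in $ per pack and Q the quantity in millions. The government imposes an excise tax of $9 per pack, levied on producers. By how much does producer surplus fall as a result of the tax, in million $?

Demand slope: (202 − 193)/(20 − 29) = -1, so Qd = 222 − P.
Supply slope: (211 − 213)/(32 − 33) = 2, so Qs = 2P + 147.
Without the tax, 222 − P = 2P + 147 gives 3P = 75, so P* = $25 and Q* = 197.
With the tax collected from producers, supply shifts: Qs = 2(P − 9) + 147.
Solving gives Q = 191 with buyers paying $31 and producers receiving $22 (the $9 wedge).
ΔPS is the trapezoid between Q = 191 and Q = 197 of height $3: ½ · (197 + 191) · 3 = $582.

Producer surplus falls by $582 million.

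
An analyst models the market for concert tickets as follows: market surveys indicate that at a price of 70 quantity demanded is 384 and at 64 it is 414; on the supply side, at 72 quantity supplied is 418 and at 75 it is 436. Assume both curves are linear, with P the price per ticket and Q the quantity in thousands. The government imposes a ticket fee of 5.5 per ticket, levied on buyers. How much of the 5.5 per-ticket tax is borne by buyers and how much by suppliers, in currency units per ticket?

Buyers bear 3 per ticket; suppliers bear 2.5 per ticket.

Demand slope: (414 − 384)/(64 − 70) = -5, so Qd = 734 − 5P.
Supply slope: (436 − 418)/(75 − 72) = 6, so Qs = 6P − 14.
Without the tax, 734 − 5P = 6P − 14 gives 11P = 748, so P* = 68 and Q* = 394.
With the tax collected from buyers, demand (in seller-price terms) shifts: Qd = 734 − 5(P + 5.5).
Solving gives Q = 379 with buyers paying 71 and suppliers receiving 65.5 (the 5.5 wedge).
Burden on buyers: 3; on suppliers: 2.5. (They sum to 5.5.)
The less price-elastic side of the market bears the larger share of a per-unit tax.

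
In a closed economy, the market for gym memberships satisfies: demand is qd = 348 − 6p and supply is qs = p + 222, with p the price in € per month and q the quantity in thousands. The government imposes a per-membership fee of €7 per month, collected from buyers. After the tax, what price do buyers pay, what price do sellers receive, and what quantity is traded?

Buyers pay €19; sellers receive €12; quantity = 234.

Without the tax, 348 − 6p = p + 222 gives 7p = 126, so p* = €18 and q* = 240.
With the tax collected from buyers, demand (in seller-price terms) shifts: qd = 348 − 6(p + 7).
Solving gives q = 234 with buyers paying €19 and sellers receiving €12 (the €7 wedge).
The less price-elastic side of the market bears the larger share of a per-unit tax.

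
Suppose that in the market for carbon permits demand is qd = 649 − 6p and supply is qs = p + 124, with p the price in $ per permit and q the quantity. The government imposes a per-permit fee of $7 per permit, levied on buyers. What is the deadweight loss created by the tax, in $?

Deadweight loss = $21.

Before the tax: set 649 − 6p = p + 124 → p* = $75, q* = 199.
With the tax collected from buyers, demand (in seller-price terms) shifts: qd = 649 − 6(p + 7).
Solving gives q = 193 with buyers paying $76 and suppliers receiving $69 (the $7 wedge).
Quantity falls by |ΔQ| = |199 − 193| = 6.
DWL = ½ · t · |ΔQ| = ½ · 7 · 6 = $21.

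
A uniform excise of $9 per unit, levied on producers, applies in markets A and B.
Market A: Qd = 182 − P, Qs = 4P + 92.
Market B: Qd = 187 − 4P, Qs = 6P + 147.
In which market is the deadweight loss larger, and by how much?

Market A: pre-tax P* = $18, Q* = 164; post-tax Q = 156.8; deadweight loss = $32.4.
Market B: pre-tax P* = $4, Q* = 171; post-tax Q = 149.4; deadweight loss = $97.2.
Difference: $32.4 vs $97.2 → market B is larger by $64.8.

Market B, by $64.8.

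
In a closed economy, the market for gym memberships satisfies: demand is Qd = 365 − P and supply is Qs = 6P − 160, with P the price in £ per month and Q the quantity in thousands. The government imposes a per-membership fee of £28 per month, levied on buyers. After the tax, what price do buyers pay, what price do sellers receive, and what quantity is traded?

Without the tax, 365 − P = 6P − 160 gives 7P = 525, so P* = £75 and Q* = 290.
With the tax collected from buyers, demand (in seller-price terms) shifts: Qd = 365 − (P + 28).
New equilibrium: buyers pay £99, sellers receive £71, Q = 266. (Wedge: Pb − Ps = 28.)
The less price-elastic side of the market bears the larger share of a per-unit tax.

Buyers pay £99; sellers receive £71; quantity = 266.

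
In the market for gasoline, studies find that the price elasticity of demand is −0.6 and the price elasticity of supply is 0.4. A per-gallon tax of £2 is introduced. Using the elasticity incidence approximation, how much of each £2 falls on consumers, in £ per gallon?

Consumers bear ≈ £0.8 per gallon.

Incidence ratio: consumers' share ≈ εs / (εs + |εd|) = 0.4 / (0.4 + 0.6) = 0.4.
So consumers bear ≈ 0.4 × £2 = £0.8; sellers bear £1.2.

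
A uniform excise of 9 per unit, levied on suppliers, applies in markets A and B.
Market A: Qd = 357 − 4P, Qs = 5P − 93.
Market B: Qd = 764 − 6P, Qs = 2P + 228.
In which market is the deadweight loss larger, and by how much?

Market A: pre-tax P* = 50, Q* = 157; post-tax Q = 137; deadweight loss = 90.
Market B: pre-tax P* = 67, Q* = 362; post-tax Q = 348.5; deadweight loss = 60.75.
Difference: 90 vs 60.75 → market A is larger by 29.25.

Market A, by 29.25.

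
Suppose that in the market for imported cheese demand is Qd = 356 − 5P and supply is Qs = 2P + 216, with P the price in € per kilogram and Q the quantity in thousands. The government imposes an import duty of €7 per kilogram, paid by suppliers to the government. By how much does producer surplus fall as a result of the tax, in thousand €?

Producer surplus falls by €1255 thousand.

Before the tax: set 356 − 5P = 2P + 216 → P* = €20, Q* = 256.
With the tax collected from suppliers, supply shifts: Qs = 2(P − 7) + 216.
Solving gives Q = 246 with buyers paying €22 and suppliers receiving €15 (the €7 wedge).
ΔPS is the trapezoid between Q = 246 and Q = 256 of height €5: ½ · (256 + 246) · 5 = €1255.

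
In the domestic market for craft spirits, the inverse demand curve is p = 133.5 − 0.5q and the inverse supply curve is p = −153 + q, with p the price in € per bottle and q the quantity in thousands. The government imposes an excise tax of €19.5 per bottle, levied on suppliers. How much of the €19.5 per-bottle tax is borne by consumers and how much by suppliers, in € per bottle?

Rewrite in direct form: qd = 267 − 2p and qs = p + 153.
Before the tax: set 267 − 2p = p + 153 → p* = €38, q* = 191.
With the tax collected from suppliers, supply shifts: qs = (p − 19.5) + 153.
New equilibrium: consumers pay €44.5, suppliers receive €25, q = 178. (Wedge: pb − ps = 19.5.)
Burden on consumers: €6.5; on suppliers: €13. (They sum to €19.5.)
The less price-elastic side of the market bears the larger share of a per-unit tax.

Consumers bear €6.5 per bottle; suppliers bear €13 per bottle.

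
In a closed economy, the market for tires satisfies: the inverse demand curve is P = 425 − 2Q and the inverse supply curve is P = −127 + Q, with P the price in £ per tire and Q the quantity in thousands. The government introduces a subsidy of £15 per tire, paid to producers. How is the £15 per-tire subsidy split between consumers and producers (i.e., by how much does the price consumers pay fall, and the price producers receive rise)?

Inverting to Q(P) form: Qd = 212.5 − 0.5P; Qs = P + 127.
Without the subsidy, 212.5 − 0.5P = P + 127 gives 1.5P = 85.5, so P* = £57 and Q* = 184.
With a per-unit subsidy paid to producers, each receives P + 15 per unit sold, so supply becomes Qs = (P + 15) + 127.
New equilibrium: consumers pay £47, producers receive £62, Q = 189. (Wedge: Pb − Ps = −15.)
Gain to consumers: £10; to producers: £5. (They sum to £15.)

Consumers gain £10 per tire; producers gain £5 per tire.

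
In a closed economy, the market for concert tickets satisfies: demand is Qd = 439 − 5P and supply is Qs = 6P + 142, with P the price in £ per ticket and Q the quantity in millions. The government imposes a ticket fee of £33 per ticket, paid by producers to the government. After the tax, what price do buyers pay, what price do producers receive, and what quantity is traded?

Buyers pay £45; producers receive £12; quantity = 214.

Without the tax, 439 − 5P = 6P + 142 gives 11P = 297, so P* = £27 and Q* = 304.
With the tax collected from producers, supply shifts: Qs = 6(P − 33) + 142.
Solving gives Q = 214 with buyers paying £45 and producers receiving £12 (the £33 wedge).
The less price-elastic side of the market bears the larger share of a per-unit tax.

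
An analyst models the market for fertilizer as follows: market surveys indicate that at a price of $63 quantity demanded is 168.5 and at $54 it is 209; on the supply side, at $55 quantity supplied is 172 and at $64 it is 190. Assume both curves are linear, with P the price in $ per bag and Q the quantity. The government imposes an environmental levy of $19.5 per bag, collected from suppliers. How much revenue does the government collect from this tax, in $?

Demand slope: (209 − 168.5)/(54 − 63) = -4.5, so Qd = 452 − 4.5P.
Supply slope: (190 − 172)/(64 − 55) = 2, so Qs = 2P + 62.
Before the tax: set 452 − 4.5P = 2P + 62 → P* = $60, Q* = 182.
With the tax collected from suppliers, supply shifts: Qs = 2(P − 19.5) + 62.
New equilibrium: buyers pay $66, suppliers receive $46.5, Q = 155. (Wedge: Pb − Ps = 19.5.)
Revenue = t · Q = 19.5 · 155 = $3022.5.

Tax revenue = $3022.5.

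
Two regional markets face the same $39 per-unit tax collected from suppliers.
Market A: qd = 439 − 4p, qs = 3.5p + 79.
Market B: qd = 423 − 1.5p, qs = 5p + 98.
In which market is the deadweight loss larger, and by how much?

Market A, by $542.1.

Market A: pre-tax p* = $48, q* = 247; post-tax q = 174.2; deadweight loss = $1419.6.
Market B: pre-tax p* = $50, q* = 348; post-tax q = 303; deadweight loss = $877.5.
Difference: $1419.6 vs $877.5 → market A is larger by $542.1.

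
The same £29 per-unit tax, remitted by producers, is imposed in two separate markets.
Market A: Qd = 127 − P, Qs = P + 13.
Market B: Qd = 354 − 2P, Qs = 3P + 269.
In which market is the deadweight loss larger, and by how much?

Market B, by £294.35.

Market A: pre-tax P* = £57, Q* = 70; post-tax Q = 55.5; deadweight loss = £210.25.
Market B: pre-tax P* = £17, Q* = 320; post-tax Q = 285.2; deadweight loss = £504.6.
Difference: £210.25 vs £504.6 → market B is larger by £294.35.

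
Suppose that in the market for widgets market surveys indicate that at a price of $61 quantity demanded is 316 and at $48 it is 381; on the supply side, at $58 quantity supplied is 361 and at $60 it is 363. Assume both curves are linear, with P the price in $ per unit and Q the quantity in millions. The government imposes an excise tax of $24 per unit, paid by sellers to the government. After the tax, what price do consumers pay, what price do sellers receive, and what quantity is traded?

Demand slope: (381 − 316)/(48 − 61) = -5, so Qd = 621 − 5P.
Supply slope: (363 − 361)/(60 − 58) = 1, so Qs = P + 303.
Before the tax: set 621 − 5P = P + 303 → P* = $53, Q* = 356.
With the tax collected from sellers, supply shifts: Qs = (P − 24) + 303.
Solving gives Q = 336 with consumers paying $57 and sellers receiving $33 (the $24 wedge).
The less price-elastic side of the market bears the larger share of a per-unit tax.

Consumers pay $57; sellers receive $33; quantity = 336.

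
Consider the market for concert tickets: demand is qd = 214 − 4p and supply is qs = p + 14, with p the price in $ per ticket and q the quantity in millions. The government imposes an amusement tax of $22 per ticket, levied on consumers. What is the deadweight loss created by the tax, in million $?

Without the tax, 214 − 4p = p + 14 gives 5p = 200, so p* = $40 and q* = 54.
With the tax collected from consumers, demand (in seller-price terms) shifts: qd = 214 − 4(p + 22).
Solving gives q = 36.4 with consumers paying $44.4 and suppliers receiving $22.4 (the $22 wedge).
Quantity falls by |ΔQ| = |54 − 36.4| = 17.6.
DWL = ½ · t · |ΔQ| = ½ · 22 · 17.6 = $193.6.

Deadweight loss = $193.6 million.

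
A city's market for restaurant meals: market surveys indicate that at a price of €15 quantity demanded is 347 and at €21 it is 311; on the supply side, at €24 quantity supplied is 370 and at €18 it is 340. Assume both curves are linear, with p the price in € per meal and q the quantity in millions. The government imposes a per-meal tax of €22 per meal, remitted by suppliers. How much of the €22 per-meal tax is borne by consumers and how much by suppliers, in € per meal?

Demand slope: (311 − 347)/(21 − 15) = -6, so qd = 437 − 6p.
Supply slope: (340 − 370)/(18 − 24) = 5, so qs = 5p + 250.
Before the tax: set 437 − 6p = 5p + 250 → p* = €17, q* = 335.
With the tax collected from suppliers, supply shifts: qs = 5(p − 22) + 250.
New equilibrium: consumers pay €27, suppliers receive €5, q = 275. (Wedge: pb − ps = 22.)
Burden on consumers: €10; on suppliers: €12. (They sum to €22.)

Consumers bear €10 per meal; suppliers bear €12 per meal.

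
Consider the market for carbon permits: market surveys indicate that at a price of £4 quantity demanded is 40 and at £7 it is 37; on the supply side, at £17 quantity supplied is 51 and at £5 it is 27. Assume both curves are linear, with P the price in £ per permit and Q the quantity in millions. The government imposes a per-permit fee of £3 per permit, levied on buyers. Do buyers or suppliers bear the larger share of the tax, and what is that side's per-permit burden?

Demand slope: (37 − 40)/(7 − 4) = -1, so Qd = 44 − P.
Supply slope: (27 − 51)/(5 − 17) = 2, so Qs = 2P + 17.
Without the tax, 44 − P = 2P + 17 gives 3P = 27, so P* = £9 and Q* = 35.
With the tax collected from buyers, demand (in seller-price terms) shifts: Qd = 44 − (P + 3).
New equilibrium: buyers pay £11, suppliers receive £8, Q = 33. (Wedge: Pb − Ps = 3.)
Per-permit burden: buyers £2, suppliers £1.
Buyers take the larger share because demand is less price-elastic here (demand slope 1 vs supply slope 2).
The less price-elastic side of the market bears the larger share of a per-unit tax.

Buyers bear the larger share: £2 per permit.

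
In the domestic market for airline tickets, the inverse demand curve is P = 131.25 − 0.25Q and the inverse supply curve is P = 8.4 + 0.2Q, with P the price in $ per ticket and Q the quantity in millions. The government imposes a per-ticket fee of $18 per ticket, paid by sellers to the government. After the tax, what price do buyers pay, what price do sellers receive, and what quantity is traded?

Inverting to Q(P) form: Qd = 525 − 4P; Qs = 5P − 42.
Before the tax: set 525 − 4P = 5P − 42 → P* = $63, Q* = 273.
With the tax collected from sellers, supply shifts: Qs = 5(P − 18) − 42.
New equilibrium: buyers pay $73, sellers receive $55, Q = 233. (Wedge: Pb − Ps = 18.)

Buyers pay $73; sellers receive $55; quantity = 233.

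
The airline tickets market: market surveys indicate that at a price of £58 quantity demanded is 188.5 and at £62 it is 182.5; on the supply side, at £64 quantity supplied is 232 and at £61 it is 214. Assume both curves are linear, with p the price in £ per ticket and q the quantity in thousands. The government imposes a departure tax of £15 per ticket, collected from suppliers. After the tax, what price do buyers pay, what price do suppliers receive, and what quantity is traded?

Demand slope: (182.5 − 188.5)/(62 − 58) = -1.5, so qd = 275.5 − 1.5p.
Supply slope: (214 − 232)/(61 − 64) = 6, so qs = 6p − 152.
Without the tax, 275.5 − 1.5p = 6p − 152 gives 7.5p = 427.5, so p* = £57 and q* = 190.
With the tax collected from suppliers, supply shifts: qs = 6(p − 15) − 152.
New equilibrium: buyers pay £69, suppliers receive £54, q = 172. (Wedge: pb − ps = 15.)

Buyers pay £69; suppliers receive £54; quantity = 172.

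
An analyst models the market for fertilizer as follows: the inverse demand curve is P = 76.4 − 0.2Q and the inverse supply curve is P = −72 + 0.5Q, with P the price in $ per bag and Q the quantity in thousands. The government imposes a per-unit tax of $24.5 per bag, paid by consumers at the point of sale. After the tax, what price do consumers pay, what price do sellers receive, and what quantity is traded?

Rewrite in direct form: Qd = 382 − 5P and Qs = 2P + 144.
Before the tax: set 382 − 5P = 2P + 144 → P* = $34, Q* = 212.
With the tax collected from consumers, demand (in seller-price terms) shifts: Qd = 382 − 5(P + 24.5).
New equilibrium: consumers pay $41, sellers receive $16.5, Q = 177. (Wedge: Pb − Ps = 24.5.)

Consumers pay $41; sellers receive $16.5; quantity = 177.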